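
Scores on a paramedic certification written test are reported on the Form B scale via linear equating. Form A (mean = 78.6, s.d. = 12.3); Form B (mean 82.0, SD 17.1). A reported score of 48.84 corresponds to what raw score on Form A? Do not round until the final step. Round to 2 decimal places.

54.75

Invert y = (SD_Y/SD_X)(x − M_X) + M_Y:
x = (SD_X/SD_Y)(y − M_Y) + M_X = (12.3/17.1)(48.84 − 82.0) + 78.6
x = 0.719298 × -33.160 + 78.6 = 54.75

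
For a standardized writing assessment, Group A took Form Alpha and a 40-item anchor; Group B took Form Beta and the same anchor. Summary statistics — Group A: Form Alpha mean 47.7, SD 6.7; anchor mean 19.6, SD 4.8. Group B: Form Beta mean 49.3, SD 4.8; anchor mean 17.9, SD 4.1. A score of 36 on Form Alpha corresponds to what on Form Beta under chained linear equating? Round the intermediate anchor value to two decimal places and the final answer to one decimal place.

Form Alpha → anchor (Group A): v = (4.8/6.7)(36 − 47.7) + 19.6 = 11.22
anchor → Form Beta (Group B): y = (4.8/4.1)(11.22 − 17.9) + 49.3 = 41.5

41.5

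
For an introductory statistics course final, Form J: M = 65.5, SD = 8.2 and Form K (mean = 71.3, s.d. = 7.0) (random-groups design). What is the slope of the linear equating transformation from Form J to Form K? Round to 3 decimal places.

A = SD_Y / SD_X = 7.0 / 8.2 = 0.854

0.854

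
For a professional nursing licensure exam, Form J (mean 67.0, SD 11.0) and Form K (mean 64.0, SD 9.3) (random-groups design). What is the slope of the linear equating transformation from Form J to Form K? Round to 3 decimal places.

0.845

A = SD_Y / SD_X = 9.3 / 11.0 = 0.845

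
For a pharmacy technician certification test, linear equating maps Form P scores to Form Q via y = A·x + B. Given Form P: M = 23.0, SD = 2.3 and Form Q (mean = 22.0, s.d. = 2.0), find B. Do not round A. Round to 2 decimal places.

2.00

A = SD_Y / SD_X = 2.0 / 2.3 = 0.869565
B = M_Y − A·M_X = 22.0 − 0.869565 × 23.0 = 2.00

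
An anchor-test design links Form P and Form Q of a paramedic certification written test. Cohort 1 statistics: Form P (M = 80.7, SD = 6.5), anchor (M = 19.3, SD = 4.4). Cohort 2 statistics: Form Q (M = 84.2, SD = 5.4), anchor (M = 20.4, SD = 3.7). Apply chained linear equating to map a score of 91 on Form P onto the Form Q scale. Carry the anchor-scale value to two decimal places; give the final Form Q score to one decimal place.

Form P → anchor (Cohort 1): v = (4.4/6.5)(91 − 80.7) + 19.3 = 26.27
anchor → Form Q (Cohort 2): y = (5.4/3.7)(26.27 − 20.4) + 84.2 = 92.8

92.8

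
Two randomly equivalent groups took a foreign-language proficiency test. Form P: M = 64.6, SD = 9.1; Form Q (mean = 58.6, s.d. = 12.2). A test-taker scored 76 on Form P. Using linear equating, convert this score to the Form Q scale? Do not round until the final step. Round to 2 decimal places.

73.88

Linear equating: y = (SD_Y/SD_X)(x − M_X) + M_Y
y = (12.2/9.1)(76 − 64.6) + 58.6
y = 1.340659 × 11.4 + 58.6 = 15.2835 + 58.6 = 73.88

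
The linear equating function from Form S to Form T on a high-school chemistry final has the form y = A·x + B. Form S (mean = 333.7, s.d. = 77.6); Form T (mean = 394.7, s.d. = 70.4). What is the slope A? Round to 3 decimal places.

0.907

A = SD_Y / SD_X = 70.4 / 77.6 = 0.907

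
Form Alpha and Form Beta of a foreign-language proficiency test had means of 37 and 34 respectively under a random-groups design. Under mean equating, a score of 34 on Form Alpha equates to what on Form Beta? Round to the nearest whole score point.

Mean equating: y = x + (M_Y − M_X) = 34 + (34 − 37) = 31

31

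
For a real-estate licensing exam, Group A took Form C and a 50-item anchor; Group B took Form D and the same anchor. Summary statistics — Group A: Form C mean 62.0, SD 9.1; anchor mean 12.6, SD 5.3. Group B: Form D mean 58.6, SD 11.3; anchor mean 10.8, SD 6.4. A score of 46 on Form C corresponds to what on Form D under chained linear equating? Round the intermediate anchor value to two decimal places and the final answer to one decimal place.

Form C → anchor (Group A): v = (5.3/9.1)(46 − 62.0) + 12.6 = 3.28
anchor → Form D (Group B): y = (11.3/6.4)(3.28 − 10.8) + 58.6 = 45.3

45.3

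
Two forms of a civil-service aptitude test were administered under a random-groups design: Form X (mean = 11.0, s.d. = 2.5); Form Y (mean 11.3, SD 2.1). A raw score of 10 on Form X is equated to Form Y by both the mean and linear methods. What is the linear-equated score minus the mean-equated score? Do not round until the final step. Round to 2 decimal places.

0.16

Mean-equated: 10 + (11.3 − 11.0) = 10.30
Linear-equated: (2.1/2.5)(10 − 11.0) + 11.3 = 10.460
Difference = 10.460 − 10.30 = 0.16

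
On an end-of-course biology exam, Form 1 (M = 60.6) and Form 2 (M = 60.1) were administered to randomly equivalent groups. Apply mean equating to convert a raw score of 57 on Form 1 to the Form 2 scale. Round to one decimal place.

56.5

Mean equating: y = x + (M_Y − M_X) = 57 + (60.1 − 60.6) = 56.5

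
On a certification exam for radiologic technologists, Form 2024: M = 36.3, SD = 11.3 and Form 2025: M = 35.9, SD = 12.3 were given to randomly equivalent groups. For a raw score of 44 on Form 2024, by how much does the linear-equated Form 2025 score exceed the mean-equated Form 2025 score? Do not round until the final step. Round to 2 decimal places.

Mean-equated: 44 + (35.9 − 36.3) = 43.60
Linear-equated: (12.3/11.3)(44 − 36.3) + 35.9 = 44.281
Difference = 44.281 − 43.60 = 0.68

0.68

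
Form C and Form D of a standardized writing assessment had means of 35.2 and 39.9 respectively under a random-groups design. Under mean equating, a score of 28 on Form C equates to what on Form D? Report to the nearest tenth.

32.7

Mean equating: y = x + (M_Y − M_X) = 28 + (39.9 − 35.2) = 32.7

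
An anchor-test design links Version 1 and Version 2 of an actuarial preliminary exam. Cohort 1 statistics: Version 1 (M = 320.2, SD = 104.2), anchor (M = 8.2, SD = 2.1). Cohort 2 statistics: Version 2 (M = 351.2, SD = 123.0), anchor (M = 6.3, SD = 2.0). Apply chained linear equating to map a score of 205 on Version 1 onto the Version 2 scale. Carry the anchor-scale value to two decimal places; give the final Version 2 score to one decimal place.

Version 1 → anchor (Cohort 1): v = (2.1/104.2)(205 − 320.2) + 8.2 = 5.88
anchor → Version 2 (Cohort 2): y = (123.0/2.0)(5.88 − 6.3) + 351.2 = 325.4

325.4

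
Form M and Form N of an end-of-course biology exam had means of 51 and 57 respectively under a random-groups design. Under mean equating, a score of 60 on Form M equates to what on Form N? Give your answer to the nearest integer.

Mean equating: y = x + (M_Y − M_X) = 60 + (57 − 51) = 66

66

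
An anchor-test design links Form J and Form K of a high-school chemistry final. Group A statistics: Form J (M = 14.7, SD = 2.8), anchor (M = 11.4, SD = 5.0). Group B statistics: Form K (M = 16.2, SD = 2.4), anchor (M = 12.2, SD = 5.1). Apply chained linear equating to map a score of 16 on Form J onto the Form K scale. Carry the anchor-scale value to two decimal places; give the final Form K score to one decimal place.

16.9

Form J → anchor (Group A): v = (5.0/2.8)(16 − 14.7) + 11.4 = 13.72
anchor → Form K (Group B): y = (2.4/5.1)(13.72 − 12.2) + 16.2 = 16.9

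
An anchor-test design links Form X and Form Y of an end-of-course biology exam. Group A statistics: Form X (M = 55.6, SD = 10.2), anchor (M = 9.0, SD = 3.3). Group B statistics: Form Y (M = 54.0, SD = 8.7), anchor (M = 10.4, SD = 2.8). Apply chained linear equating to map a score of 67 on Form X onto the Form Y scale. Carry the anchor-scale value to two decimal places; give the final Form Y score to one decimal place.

Form X → anchor (Group A): v = (3.3/10.2)(67 − 55.6) + 9.0 = 12.69
anchor → Form Y (Group B): y = (8.7/2.8)(12.69 − 10.4) + 54.0 = 61.1

61.1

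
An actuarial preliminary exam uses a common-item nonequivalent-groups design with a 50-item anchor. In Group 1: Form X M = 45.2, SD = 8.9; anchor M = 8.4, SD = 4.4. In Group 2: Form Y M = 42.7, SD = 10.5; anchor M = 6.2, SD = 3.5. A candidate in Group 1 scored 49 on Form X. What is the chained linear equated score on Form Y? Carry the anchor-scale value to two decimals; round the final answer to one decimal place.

Form X → anchor (Group 1): v = (4.4/8.9)(49 − 45.2) + 8.4 = 10.28
anchor → Form Y (Group 2): y = (10.5/3.5)(10.28 − 6.2) + 42.7 = 54.9

54.9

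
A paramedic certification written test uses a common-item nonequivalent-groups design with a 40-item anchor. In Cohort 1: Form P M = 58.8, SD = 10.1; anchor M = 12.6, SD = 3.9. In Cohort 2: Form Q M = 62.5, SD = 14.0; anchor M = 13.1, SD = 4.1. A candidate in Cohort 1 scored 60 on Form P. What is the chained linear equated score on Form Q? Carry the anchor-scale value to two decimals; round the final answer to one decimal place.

62.4

Form P → anchor (Cohort 1): v = (3.9/10.1)(60 − 58.8) + 12.6 = 13.06
anchor → Form Q (Cohort 2): y = (14.0/4.1)(13.06 − 13.1) + 62.5 = 62.4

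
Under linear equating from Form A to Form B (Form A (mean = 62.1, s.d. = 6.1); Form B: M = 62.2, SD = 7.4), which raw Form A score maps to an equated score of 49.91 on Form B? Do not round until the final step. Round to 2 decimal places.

51.97

Invert y = (SD_Y/SD_X)(x − M_X) + M_Y:
x = (SD_X/SD_Y)(y − M_Y) + M_X = (6.1/7.4)(49.91 − 62.2) + 62.1
x = 0.824324 × -12.290 + 62.1 = 51.97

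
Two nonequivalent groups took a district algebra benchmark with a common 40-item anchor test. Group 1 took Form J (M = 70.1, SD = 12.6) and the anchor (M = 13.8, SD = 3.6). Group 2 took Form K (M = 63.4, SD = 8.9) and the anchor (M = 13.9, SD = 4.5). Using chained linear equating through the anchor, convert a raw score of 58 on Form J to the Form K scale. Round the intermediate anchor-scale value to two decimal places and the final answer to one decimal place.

Form J → anchor (Group 1): v = (3.6/12.6)(58 − 70.1) + 13.8 = 10.34
anchor → Form K (Group 2): y = (8.9/4.5)(10.34 − 13.9) + 63.4 = 56.4

56.4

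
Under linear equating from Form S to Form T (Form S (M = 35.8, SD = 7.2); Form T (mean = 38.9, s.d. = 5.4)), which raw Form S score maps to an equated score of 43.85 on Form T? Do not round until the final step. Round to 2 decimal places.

42.40

Invert y = (SD_Y/SD_X)(x − M_X) + M_Y:
x = (SD_X/SD_Y)(y − M_Y) + M_X = (7.2/5.4)(43.85 − 38.9) + 35.8
x = 1.333333 × 4.950 + 35.8 = 42.40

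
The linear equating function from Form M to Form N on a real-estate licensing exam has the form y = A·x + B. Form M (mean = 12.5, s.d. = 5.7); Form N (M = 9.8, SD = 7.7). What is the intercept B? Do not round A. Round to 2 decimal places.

A = SD_Y / SD_X = 7.7 / 5.7 = 1.350877
B = M_Y − A·M_X = 9.8 − 1.350877 × 12.5 = -7.09

-7.09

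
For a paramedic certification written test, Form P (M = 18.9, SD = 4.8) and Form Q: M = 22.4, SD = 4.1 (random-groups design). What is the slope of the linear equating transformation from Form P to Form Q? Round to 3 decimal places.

A = SD_Y / SD_X = 4.1 / 4.8 = 0.854

0.854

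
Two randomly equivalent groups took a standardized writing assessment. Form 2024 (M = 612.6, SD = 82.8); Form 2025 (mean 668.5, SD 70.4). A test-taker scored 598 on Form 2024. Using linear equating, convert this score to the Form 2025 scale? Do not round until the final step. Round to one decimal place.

656.1

Linear equating: y = (SD_Y/SD_X)(x − M_X) + M_Y
y = (70.4/82.8)(598 − 612.6) + 668.5
y = 0.850242 × -14.6 + 668.5 = -12.4135 + 668.5 = 656.1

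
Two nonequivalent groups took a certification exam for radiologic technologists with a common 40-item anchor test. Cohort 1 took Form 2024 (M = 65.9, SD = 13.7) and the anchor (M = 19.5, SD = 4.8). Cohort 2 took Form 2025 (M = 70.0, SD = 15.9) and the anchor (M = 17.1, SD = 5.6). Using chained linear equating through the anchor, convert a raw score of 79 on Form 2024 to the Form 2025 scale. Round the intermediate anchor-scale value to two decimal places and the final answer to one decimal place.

89.8

Form 2024 → anchor (Cohort 1): v = (4.8/13.7)(79 − 65.9) + 19.5 = 24.09
anchor → Form 2025 (Cohort 2): y = (15.9/5.6)(24.09 − 17.1) + 70.0 = 89.8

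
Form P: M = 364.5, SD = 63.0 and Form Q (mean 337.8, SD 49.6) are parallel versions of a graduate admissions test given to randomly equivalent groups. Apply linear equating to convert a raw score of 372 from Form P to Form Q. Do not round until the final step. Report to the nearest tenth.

Linear equating: y = (SD_Y/SD_X)(x − M_X) + M_Y
y = (49.6/63.0)(372 − 364.5) + 337.8
y = 0.787302 × 7.5 + 337.8 = 5.9048 + 337.8 = 343.7

343.7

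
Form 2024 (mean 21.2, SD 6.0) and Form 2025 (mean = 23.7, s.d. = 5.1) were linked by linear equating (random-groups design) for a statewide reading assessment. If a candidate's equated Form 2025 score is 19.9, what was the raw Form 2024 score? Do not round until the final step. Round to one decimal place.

Invert y = (SD_Y/SD_X)(x − M_X) + M_Y:
x = (SD_X/SD_Y)(y − M_Y) + M_X = (6.0/5.1)(19.9 − 23.7) + 21.2
x = 1.176471 × -3.800 + 21.2 = 16.7

16.7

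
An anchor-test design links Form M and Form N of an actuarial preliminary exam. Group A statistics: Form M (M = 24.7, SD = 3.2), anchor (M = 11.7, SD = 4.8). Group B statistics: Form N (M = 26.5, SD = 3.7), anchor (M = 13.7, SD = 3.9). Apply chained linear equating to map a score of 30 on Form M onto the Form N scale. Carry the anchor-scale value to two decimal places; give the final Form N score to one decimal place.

32.1

Form M → anchor (Group A): v = (4.8/3.2)(30 − 24.7) + 11.7 = 19.65
anchor → Form N (Group B): y = (3.7/3.9)(19.65 − 13.7) + 26.5 = 32.1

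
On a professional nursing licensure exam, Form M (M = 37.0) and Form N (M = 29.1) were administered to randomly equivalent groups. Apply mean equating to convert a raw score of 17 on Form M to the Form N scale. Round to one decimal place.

Mean equating: y = x + (M_Y − M_X) = 17 + (29.1 − 37.0) = 9.1

9.1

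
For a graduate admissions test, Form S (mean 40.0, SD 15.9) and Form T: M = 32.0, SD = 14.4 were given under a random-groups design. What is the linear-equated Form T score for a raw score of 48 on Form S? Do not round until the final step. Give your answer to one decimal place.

39.2

Linear equating: y = (SD_Y/SD_X)(x − M_X) + M_Y
y = (14.4/15.9)(48 − 40.0) + 32.0
y = 0.905660 × 8.0 + 32.0 = 7.2453 + 32.0 = 39.2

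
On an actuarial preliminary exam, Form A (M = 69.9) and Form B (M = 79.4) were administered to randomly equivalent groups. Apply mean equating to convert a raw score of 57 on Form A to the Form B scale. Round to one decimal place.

66.5

Mean equating: y = x + (M_Y − M_X) = 57 + (79.4 − 69.9) = 66.5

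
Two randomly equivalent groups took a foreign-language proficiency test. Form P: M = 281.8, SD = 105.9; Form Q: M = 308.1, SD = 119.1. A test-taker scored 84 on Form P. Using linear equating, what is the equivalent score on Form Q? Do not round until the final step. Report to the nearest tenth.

85.6

Linear equating: y = (SD_Y/SD_X)(x − M_X) + M_Y
y = (119.1/105.9)(84 − 281.8) + 308.1
y = 1.124646 × -197.8 + 308.1 = -222.4550 + 308.1 = 85.6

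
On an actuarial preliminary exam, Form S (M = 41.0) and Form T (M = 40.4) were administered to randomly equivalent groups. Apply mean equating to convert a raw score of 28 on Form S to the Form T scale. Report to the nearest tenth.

Mean equating: y = x + (M_Y − M_X) = 28 + (40.4 − 41.0) = 27.4

27.4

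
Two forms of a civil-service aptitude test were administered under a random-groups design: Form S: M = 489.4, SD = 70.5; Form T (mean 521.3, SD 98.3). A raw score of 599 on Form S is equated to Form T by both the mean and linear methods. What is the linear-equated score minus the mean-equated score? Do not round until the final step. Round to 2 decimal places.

43.22

Mean-equated: 599 + (521.3 − 489.4) = 630.90
Linear-equated: (98.3/70.5)(599 − 489.4) + 521.3 = 674.118
Difference = 674.118 − 630.90 = 43.22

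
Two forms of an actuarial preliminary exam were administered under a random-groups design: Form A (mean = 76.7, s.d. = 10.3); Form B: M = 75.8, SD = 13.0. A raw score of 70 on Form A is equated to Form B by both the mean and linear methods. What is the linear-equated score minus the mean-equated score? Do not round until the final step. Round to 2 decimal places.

-1.76

Mean-equated: 70 + (75.8 − 76.7) = 69.10
Linear-equated: (13.0/10.3)(70 − 76.7) + 75.8 = 67.344
Difference = 67.344 − 69.10 = -1.76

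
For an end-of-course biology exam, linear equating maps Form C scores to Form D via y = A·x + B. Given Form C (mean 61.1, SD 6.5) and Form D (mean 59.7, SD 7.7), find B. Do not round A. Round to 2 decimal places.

-12.68

A = SD_Y / SD_X = 7.7 / 6.5 = 1.184615
B = M_Y − A·M_X = 59.7 − 1.184615 × 61.1 = -12.68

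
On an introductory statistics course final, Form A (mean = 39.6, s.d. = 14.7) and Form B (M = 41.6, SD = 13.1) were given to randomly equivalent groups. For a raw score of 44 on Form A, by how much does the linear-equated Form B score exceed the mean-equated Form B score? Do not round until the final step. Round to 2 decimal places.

-0.48

Mean-equated: 44 + (41.6 − 39.6) = 46.00
Linear-equated: (13.1/14.7)(44 − 39.6) + 41.6 = 45.521
Difference = 45.521 − 46.00 = -0.48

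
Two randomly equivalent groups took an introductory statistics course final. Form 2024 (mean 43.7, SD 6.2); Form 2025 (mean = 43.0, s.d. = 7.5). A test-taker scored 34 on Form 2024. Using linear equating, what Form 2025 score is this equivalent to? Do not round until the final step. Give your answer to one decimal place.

31.3

Linear equating: y = (SD_Y/SD_X)(x − M_X) + M_Y
y = (7.5/6.2)(34 − 43.7) + 43.0
y = 1.209677 × -9.7 + 43.0 = -11.7339 + 43.0 = 31.3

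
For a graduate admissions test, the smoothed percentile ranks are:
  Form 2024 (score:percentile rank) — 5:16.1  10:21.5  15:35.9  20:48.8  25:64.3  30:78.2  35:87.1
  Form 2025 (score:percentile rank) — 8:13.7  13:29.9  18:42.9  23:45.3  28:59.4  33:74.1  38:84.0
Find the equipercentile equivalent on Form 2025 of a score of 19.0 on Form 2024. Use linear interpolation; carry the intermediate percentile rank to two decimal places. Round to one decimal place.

23.3

PR of 19.0 on Form 2024: 35.9 + (19.0 − 15)/(20 − 15) × (48.8 − 35.9) = 46.22
On Form 2025, PR 46.22 falls between score 23 (PR 45.3) and 28 (PR 59.4).
Interpolate: 23 + (46.22 − 45.3)/(59.4 − 45.3) × (28 − 23) = 23.3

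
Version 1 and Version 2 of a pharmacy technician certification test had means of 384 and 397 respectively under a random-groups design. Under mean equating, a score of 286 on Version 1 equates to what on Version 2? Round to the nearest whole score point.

Mean equating: y = x + (M_Y − M_X) = 286 + (397 − 384) = 299

299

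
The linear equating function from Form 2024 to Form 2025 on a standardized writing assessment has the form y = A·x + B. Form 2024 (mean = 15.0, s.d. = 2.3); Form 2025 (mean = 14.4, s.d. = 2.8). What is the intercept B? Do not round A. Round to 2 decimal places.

A = SD_Y / SD_X = 2.8 / 2.3 = 1.217391
B = M_Y − A·M_X = 14.4 − 1.217391 × 15.0 = -3.86

-3.86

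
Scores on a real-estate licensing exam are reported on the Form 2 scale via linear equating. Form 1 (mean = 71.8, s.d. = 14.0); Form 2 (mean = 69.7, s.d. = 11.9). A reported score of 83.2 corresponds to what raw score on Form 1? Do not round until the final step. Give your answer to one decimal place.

87.7

Invert y = (SD_Y/SD_X)(x − M_X) + M_Y:
x = (SD_X/SD_Y)(y − M_Y) + M_X = (14.0/11.9)(83.2 − 69.7) + 71.8
x = 1.176471 × 13.500 + 71.8 = 87.7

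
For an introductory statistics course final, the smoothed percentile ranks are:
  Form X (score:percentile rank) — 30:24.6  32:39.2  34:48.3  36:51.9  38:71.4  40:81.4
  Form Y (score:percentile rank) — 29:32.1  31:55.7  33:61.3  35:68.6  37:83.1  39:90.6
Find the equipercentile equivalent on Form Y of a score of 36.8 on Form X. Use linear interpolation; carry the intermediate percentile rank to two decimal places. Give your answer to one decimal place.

PR of 36.8 on Form X: 51.9 + (36.8 − 36)/(38 − 36) × (71.4 − 51.9) = 59.70
On Form Y, PR 59.70 falls between score 31 (PR 55.7) and 33 (PR 61.3).
Interpolate: 31 + (59.70 − 55.7)/(61.3 − 55.7) × (33 − 31) = 32.4

32.4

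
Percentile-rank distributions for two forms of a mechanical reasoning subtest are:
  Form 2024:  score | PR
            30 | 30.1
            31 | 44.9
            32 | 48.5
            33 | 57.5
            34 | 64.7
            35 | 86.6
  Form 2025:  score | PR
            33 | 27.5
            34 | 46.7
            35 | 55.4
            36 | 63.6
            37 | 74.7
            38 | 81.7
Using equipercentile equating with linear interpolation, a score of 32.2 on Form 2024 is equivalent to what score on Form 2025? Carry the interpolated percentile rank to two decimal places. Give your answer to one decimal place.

PR of 32.2 on Form 2024: 48.5 + (32.2 − 32)/(33 − 32) × (57.5 − 48.5) = 50.30
On Form 2025, PR 50.30 falls between score 34 (PR 46.7) and 35 (PR 55.4).
Interpolate: 34 + (50.30 − 46.7)/(55.4 − 46.7) × (35 − 34) = 34.4

34.4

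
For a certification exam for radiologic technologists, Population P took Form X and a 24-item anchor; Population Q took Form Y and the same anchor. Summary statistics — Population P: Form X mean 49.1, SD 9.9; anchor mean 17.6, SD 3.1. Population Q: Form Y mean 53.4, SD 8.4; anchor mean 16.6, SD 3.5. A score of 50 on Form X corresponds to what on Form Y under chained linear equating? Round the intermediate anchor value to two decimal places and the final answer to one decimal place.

Form X → anchor (Population P): v = (3.1/9.9)(50 − 49.1) + 17.6 = 17.88
anchor → Form Y (Population Q): y = (8.4/3.5)(17.88 − 16.6) + 53.4 = 56.5

56.5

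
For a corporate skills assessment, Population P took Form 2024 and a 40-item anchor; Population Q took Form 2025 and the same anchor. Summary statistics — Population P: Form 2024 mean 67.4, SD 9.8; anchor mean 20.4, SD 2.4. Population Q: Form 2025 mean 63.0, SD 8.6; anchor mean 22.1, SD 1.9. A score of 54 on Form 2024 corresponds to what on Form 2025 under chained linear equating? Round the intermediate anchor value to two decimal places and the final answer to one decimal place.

Form 2024 → anchor (Population P): v = (2.4/9.8)(54 − 67.4) + 20.4 = 17.12
anchor → Form 2025 (Population Q): y = (8.6/1.9)(17.12 − 22.1) + 63.0 = 40.5

40.5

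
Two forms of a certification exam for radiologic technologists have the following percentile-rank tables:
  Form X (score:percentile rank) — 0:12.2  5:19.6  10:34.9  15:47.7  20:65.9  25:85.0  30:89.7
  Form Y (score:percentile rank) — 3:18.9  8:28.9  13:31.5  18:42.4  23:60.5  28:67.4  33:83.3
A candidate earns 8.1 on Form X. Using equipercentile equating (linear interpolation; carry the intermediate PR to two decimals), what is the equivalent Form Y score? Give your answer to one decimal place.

PR of 8.1 on Form X: 19.6 + (8.1 − 5)/(10 − 5) × (34.9 − 19.6) = 29.09
On Form Y, PR 29.09 falls between score 8 (PR 28.9) and 13 (PR 31.5).
Interpolate: 8 + (29.09 − 28.9)/(31.5 − 28.9) × (13 − 8) = 8.4

8.4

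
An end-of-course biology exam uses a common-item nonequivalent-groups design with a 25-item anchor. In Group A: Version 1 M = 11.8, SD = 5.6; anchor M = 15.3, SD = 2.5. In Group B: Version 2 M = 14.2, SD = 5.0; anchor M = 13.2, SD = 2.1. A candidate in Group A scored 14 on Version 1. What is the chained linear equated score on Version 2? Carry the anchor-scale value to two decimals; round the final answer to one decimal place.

21.5

Version 1 → anchor (Group A): v = (2.5/5.6)(14 − 11.8) + 15.3 = 16.28
anchor → Version 2 (Group B): y = (5.0/2.1)(16.28 − 13.2) + 14.2 = 21.5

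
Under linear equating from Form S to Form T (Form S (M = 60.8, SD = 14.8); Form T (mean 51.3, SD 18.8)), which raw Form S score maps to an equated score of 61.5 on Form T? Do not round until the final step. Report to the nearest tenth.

68.8

Invert y = (SD_Y/SD_X)(x − M_X) + M_Y:
x = (SD_X/SD_Y)(y − M_Y) + M_X = (14.8/18.8)(61.5 − 51.3) + 60.8
x = 0.787234 × 10.200 + 60.8 = 68.8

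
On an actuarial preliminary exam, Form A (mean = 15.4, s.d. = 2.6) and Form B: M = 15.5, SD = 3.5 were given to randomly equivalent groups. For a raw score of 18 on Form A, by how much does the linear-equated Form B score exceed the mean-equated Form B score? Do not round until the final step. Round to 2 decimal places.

Mean-equated: 18 + (15.5 − 15.4) = 18.10
Linear-equated: (3.5/2.6)(18 − 15.4) + 15.5 = 19.000
Difference = 19.000 − 18.10 = 0.90

0.90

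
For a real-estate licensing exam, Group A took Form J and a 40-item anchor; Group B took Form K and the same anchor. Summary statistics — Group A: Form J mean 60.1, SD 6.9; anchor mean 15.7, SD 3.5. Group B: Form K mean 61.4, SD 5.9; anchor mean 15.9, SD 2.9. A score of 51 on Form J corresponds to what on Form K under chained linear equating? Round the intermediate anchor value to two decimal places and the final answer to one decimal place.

Form J → anchor (Group A): v = (3.5/6.9)(51 − 60.1) + 15.7 = 11.08
anchor → Form K (Group B): y = (5.9/2.9)(11.08 − 15.9) + 61.4 = 51.6

51.6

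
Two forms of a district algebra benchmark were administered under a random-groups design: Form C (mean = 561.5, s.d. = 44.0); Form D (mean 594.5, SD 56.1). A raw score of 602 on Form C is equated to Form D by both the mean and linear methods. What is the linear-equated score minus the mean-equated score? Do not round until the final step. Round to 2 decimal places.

Mean-equated: 602 + (594.5 − 561.5) = 635.00
Linear-equated: (56.1/44.0)(602 − 561.5) + 594.5 = 646.138
Difference = 646.138 − 635.00 = 11.14

11.14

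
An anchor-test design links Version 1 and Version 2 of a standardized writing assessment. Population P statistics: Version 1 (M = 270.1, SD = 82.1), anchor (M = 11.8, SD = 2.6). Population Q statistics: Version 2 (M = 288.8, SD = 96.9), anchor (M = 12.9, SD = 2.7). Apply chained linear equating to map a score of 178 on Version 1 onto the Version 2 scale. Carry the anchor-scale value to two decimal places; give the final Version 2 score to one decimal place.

144.5

Version 1 → anchor (Population P): v = (2.6/82.1)(178 − 270.1) + 11.8 = 8.88
anchor → Version 2 (Population Q): y = (96.9/2.7)(8.88 − 12.9) + 288.8 = 144.5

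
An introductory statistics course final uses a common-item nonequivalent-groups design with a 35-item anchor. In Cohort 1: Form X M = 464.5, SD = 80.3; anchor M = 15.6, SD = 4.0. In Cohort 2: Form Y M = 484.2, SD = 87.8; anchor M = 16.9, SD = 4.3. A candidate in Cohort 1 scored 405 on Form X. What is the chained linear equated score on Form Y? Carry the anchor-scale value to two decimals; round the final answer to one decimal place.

397.2

Form X → anchor (Cohort 1): v = (4.0/80.3)(405 − 464.5) + 15.6 = 12.64
anchor → Form Y (Cohort 2): y = (87.8/4.3)(12.64 − 16.9) + 484.2 = 397.2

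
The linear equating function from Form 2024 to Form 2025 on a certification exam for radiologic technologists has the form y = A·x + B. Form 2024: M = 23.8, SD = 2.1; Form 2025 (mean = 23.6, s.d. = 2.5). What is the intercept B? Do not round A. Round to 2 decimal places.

A = SD_Y / SD_X = 2.5 / 2.1 = 1.190476
B = M_Y − A·M_X = 23.6 − 1.190476 × 23.8 = -4.73

-4.73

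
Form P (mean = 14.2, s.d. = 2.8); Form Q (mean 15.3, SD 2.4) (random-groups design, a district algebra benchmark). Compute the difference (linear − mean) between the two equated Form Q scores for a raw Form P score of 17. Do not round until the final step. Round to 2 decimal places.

-0.40

Mean-equated: 17 + (15.3 − 14.2) = 18.10
Linear-equated: (2.4/2.8)(17 − 14.2) + 15.3 = 17.700
Difference = 17.700 − 18.10 = -0.40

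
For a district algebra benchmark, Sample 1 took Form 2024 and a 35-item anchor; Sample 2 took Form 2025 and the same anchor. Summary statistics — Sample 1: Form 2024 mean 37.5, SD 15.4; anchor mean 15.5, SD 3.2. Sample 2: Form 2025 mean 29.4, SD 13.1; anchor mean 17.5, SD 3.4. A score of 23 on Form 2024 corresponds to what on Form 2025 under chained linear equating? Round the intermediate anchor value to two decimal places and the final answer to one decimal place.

Form 2024 → anchor (Sample 1): v = (3.2/15.4)(23 − 37.5) + 15.5 = 12.49
anchor → Form 2025 (Sample 2): y = (13.1/3.4)(12.49 − 17.5) + 29.4 = 10.1

10.1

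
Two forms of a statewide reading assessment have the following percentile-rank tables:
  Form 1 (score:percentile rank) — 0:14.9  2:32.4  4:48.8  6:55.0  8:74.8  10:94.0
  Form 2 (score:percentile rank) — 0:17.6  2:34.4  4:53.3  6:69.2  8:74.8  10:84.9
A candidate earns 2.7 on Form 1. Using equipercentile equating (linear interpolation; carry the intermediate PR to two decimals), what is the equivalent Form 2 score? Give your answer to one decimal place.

PR of 2.7 on Form 1: 32.4 + (2.7 − 2)/(4 − 2) × (48.8 − 32.4) = 38.14
On Form 2, PR 38.14 falls between score 2 (PR 34.4) and 4 (PR 53.3).
Interpolate: 2 + (38.14 − 34.4)/(53.3 − 34.4) × (4 − 2) = 2.4

2.4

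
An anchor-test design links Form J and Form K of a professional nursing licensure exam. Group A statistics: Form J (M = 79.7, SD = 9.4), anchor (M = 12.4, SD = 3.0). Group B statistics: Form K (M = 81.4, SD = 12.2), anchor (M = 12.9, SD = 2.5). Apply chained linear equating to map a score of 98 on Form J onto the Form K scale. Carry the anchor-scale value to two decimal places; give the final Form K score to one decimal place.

Form J → anchor (Group A): v = (3.0/9.4)(98 − 79.7) + 12.4 = 18.24
anchor → Form K (Group B): y = (12.2/2.5)(18.24 − 12.9) + 81.4 = 107.5

107.5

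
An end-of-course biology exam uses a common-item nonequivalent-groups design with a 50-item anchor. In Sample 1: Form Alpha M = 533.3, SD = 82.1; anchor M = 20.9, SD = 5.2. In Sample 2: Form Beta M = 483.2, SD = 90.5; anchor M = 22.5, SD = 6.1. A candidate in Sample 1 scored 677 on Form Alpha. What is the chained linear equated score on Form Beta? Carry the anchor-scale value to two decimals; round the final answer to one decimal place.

Form Alpha → anchor (Sample 1): v = (5.2/82.1)(677 − 533.3) + 20.9 = 30.00
anchor → Form Beta (Sample 2): y = (90.5/6.1)(30.00 − 22.5) + 483.2 = 594.5

594.5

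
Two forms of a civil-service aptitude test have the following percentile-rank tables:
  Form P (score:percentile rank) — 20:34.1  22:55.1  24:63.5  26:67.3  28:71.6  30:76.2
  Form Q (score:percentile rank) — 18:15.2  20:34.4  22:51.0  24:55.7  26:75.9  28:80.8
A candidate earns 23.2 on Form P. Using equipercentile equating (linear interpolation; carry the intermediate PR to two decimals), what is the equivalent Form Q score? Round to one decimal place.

24.4

PR of 23.2 on Form P: 55.1 + (23.2 − 22)/(24 − 22) × (63.5 − 55.1) = 60.14
On Form Q, PR 60.14 falls between score 24 (PR 55.7) and 26 (PR 75.9).
Interpolate: 24 + (60.14 − 55.7)/(75.9 − 55.7) × (26 − 24) = 24.4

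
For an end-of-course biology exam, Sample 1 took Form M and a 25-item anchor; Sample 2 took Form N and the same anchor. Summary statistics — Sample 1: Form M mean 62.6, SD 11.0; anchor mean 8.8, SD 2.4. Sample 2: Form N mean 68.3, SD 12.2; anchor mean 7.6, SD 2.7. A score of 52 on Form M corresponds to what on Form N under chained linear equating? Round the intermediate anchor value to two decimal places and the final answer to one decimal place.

Form M → anchor (Sample 1): v = (2.4/11.0)(52 − 62.6) + 8.8 = 6.49
anchor → Form N (Sample 2): y = (12.2/2.7)(6.49 − 7.6) + 68.3 = 63.3

63.3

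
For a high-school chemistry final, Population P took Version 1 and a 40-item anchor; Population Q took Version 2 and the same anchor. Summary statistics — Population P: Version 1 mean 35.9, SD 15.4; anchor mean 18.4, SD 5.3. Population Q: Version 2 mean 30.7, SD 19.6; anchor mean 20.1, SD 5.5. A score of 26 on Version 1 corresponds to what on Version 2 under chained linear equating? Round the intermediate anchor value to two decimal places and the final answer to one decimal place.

12.5

Version 1 → anchor (Population P): v = (5.3/15.4)(26 − 35.9) + 18.4 = 14.99
anchor → Version 2 (Population Q): y = (19.6/5.5)(14.99 − 20.1) + 30.7 = 12.5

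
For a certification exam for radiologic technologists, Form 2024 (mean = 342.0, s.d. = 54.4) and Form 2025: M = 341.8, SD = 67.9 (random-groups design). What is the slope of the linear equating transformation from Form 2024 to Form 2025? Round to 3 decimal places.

A = SD_Y / SD_X = 67.9 / 54.4 = 1.248

1.248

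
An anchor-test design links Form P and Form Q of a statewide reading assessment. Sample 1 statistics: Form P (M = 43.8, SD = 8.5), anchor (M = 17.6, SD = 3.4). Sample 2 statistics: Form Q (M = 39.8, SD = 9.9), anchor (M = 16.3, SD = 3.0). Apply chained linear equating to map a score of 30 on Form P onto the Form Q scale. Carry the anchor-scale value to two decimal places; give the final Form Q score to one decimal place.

Form P → anchor (Sample 1): v = (3.4/8.5)(30 − 43.8) + 17.6 = 12.08
anchor → Form Q (Sample 2): y = (9.9/3.0)(12.08 − 16.3) + 39.8 = 25.9

25.9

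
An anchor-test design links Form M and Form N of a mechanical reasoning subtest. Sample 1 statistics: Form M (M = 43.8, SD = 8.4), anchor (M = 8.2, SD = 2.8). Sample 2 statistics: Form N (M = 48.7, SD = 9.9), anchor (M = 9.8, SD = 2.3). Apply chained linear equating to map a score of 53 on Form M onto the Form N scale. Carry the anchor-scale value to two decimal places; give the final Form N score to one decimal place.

55.0

Form M → anchor (Sample 1): v = (2.8/8.4)(53 − 43.8) + 8.2 = 11.27
anchor → Form N (Sample 2): y = (9.9/2.3)(11.27 − 9.8) + 48.7 = 55.0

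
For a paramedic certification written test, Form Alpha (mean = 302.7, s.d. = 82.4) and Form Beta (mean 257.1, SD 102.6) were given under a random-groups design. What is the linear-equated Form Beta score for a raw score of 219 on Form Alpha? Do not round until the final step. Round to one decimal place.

Linear equating: y = (SD_Y/SD_X)(x − M_X) + M_Y
y = (102.6/82.4)(219 − 302.7) + 257.1
y = 1.245146 × -83.7 + 257.1 = -104.2187 + 257.1 = 152.9

152.9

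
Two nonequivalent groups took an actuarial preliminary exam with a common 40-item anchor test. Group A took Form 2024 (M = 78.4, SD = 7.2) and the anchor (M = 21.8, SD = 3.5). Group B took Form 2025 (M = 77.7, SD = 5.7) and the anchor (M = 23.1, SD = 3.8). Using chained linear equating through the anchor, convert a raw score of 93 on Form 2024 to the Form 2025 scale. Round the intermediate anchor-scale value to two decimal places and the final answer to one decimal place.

86.4

Form 2024 → anchor (Group A): v = (3.5/7.2)(93 − 78.4) + 21.8 = 28.90
anchor → Form 2025 (Group B): y = (5.7/3.8)(28.90 − 23.1) + 77.7 = 86.4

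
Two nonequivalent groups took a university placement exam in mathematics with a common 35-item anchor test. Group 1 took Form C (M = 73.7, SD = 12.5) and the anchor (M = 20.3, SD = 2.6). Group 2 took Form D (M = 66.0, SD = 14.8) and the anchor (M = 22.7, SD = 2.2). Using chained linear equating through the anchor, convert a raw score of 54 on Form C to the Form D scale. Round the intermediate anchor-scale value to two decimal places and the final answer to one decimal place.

Form C → anchor (Group 1): v = (2.6/12.5)(54 − 73.7) + 20.3 = 16.20
anchor → Form D (Group 2): y = (14.8/2.2)(16.20 − 22.7) + 66.0 = 22.3

22.3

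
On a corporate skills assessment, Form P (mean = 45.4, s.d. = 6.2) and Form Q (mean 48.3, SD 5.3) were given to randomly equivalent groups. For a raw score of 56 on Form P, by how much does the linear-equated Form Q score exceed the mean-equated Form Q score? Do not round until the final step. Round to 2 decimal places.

Mean-equated: 56 + (48.3 − 45.4) = 58.90
Linear-equated: (5.3/6.2)(56 − 45.4) + 48.3 = 57.361
Difference = 57.361 − 58.90 = -1.54

-1.54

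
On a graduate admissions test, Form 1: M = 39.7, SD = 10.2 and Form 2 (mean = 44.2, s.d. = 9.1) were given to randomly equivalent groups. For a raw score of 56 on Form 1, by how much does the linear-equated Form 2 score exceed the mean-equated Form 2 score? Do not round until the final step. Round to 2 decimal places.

-1.76

Mean-equated: 56 + (44.2 − 39.7) = 60.50
Linear-equated: (9.1/10.2)(56 − 39.7) + 44.2 = 58.742
Difference = 58.742 − 60.50 = -1.76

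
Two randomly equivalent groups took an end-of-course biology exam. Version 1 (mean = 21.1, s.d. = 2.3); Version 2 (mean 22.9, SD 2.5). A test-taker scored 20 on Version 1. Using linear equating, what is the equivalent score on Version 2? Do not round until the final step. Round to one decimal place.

21.7

Linear equating: y = (SD_Y/SD_X)(x − M_X) + M_Y
y = (2.5/2.3)(20 − 21.1) + 22.9
y = 1.086957 × -1.1 + 22.9 = -1.1957 + 22.9 = 21.7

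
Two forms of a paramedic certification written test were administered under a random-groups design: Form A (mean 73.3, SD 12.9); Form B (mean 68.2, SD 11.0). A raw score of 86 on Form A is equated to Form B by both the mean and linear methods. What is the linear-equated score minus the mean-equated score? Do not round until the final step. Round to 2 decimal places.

-1.87

Mean-equated: 86 + (68.2 − 73.3) = 80.90
Linear-equated: (11.0/12.9)(86 − 73.3) + 68.2 = 79.029
Difference = 79.029 − 80.90 = -1.87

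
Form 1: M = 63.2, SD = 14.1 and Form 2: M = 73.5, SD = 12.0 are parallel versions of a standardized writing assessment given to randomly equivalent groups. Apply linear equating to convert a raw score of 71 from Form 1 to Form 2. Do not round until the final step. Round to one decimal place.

80.1

Linear equating: y = (SD_Y/SD_X)(x − M_X) + M_Y
y = (12.0/14.1)(71 − 63.2) + 73.5
y = 0.851064 × 7.8 + 73.5 = 6.6383 + 73.5 = 80.1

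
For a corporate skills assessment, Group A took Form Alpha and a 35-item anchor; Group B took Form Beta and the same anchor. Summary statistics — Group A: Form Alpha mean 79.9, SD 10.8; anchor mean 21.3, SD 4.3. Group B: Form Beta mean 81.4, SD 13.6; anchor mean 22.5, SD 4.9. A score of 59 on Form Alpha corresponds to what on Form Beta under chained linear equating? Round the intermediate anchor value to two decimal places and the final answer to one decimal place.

Form Alpha → anchor (Group A): v = (4.3/10.8)(59 − 79.9) + 21.3 = 12.98
anchor → Form Beta (Group B): y = (13.6/4.9)(12.98 − 22.5) + 81.4 = 55.0

55.0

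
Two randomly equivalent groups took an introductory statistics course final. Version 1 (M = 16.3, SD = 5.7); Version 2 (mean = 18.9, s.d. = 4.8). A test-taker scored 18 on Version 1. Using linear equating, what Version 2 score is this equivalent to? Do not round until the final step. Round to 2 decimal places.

20.33

Linear equating: y = (SD_Y/SD_X)(x − M_X) + M_Y
y = (4.8/5.7)(18 − 16.3) + 18.9
y = 0.842105 × 1.7 + 18.9 = 1.4316 + 18.9 = 20.33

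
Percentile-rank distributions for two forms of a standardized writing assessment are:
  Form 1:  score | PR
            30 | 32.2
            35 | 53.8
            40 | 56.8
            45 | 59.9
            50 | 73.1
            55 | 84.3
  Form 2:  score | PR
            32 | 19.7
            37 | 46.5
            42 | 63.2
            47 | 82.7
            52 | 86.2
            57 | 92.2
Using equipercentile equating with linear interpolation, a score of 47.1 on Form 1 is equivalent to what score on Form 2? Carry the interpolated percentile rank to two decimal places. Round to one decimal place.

42.6

PR of 47.1 on Form 1: 59.9 + (47.1 − 45)/(50 − 45) × (73.1 − 59.9) = 65.44
On Form 2, PR 65.44 falls between score 42 (PR 63.2) and 47 (PR 82.7).
Interpolate: 42 + (65.44 − 63.2)/(82.7 − 63.2) × (47 − 42) = 42.6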